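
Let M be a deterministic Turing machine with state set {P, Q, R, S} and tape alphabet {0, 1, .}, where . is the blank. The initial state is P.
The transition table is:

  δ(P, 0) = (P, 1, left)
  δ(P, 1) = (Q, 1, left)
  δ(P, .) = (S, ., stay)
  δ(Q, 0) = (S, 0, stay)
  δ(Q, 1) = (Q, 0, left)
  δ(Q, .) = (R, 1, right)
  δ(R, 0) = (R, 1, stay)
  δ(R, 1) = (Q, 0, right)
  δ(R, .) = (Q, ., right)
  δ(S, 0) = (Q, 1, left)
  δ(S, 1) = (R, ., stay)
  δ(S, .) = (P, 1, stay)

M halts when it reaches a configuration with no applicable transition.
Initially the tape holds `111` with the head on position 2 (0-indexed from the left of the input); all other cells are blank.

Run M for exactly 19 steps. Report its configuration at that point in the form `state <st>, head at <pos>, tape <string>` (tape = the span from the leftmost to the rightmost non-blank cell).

P | ...11[1]   read 1 → write 1, move left, go to Q
Q | ...1[1]1   read 1 → write 0, move left, go to Q
Q | ...[1]01   read 1 → write 0, move left, go to Q
Q | ..[.]001   read . → write 1, move right, go to R
R | ..1[0]01   read 0 → write 1, move stay, go to R
R | ..1[1]01   read 1 → write 0, move right, go to Q
Q | ..10[0]1   read 0 → write 0, move stay, go to S
S | ..10[0]1   read 0 → write 1, move left, go to Q
Q | ..1[0]11   read 0 → write 0, move stay, go to S
S | ..1[0]11   read 0 → write 1, move left, go to Q
Q | ..[1]111   read 1 → write 0, move left, go to Q
Q | .[.]0111   read . → write 1, move right, go to R
R | .1[0]111   read 0 → write 1, move stay, go to R
R | .1[1]111   read 1 → write 0, move right, go to Q
Q | .10[1]11   read 1 → write 0, move left, go to Q
Q | .1[0]011   read 0 → write 0, move stay, go to S
S | .1[0]011   read 0 → write 1, move left, go to Q
Q | .[1]1011   read 1 → write 0, move left, go to Q
Q | [.]01011   read . → write 1, move right, go to R
R | 1[0]1011
After 19 steps: state R, head at -2, tape 101011.

state R, head at -2, tape 101011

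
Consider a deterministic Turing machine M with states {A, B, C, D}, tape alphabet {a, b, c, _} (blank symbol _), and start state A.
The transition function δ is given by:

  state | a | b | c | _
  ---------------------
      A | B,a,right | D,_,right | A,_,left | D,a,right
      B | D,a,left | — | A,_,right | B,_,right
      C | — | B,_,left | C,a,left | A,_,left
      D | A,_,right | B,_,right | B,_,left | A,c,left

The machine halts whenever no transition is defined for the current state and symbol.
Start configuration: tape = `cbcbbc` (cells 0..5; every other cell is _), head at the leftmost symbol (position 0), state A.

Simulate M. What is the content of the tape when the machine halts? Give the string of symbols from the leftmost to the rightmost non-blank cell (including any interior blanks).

A | _[c]bcbbc   read c → write _, move left, go to A
A | [_]_bcbbc   read _ → write a, move right, go to D
D | a[_]bcbbc   read _ → write c, move left, go to A
A | [a]cbcbbc   read a → write a, move right, go to B
B | a[c]bcbbc   read c → write _, move right, go to A
A | a_[b]cbbc   read b → write _, move right, go to D
D | a__[c]bbc   read c → write _, move left, go to B
B | a_[_]_bbc   read _ → write _, move right, go to B
B | a__[_]bbc   read _ → write _, move right, go to B
B | a___[b]bc
The non-blank tape span at halt is a___bbc.

a___bbc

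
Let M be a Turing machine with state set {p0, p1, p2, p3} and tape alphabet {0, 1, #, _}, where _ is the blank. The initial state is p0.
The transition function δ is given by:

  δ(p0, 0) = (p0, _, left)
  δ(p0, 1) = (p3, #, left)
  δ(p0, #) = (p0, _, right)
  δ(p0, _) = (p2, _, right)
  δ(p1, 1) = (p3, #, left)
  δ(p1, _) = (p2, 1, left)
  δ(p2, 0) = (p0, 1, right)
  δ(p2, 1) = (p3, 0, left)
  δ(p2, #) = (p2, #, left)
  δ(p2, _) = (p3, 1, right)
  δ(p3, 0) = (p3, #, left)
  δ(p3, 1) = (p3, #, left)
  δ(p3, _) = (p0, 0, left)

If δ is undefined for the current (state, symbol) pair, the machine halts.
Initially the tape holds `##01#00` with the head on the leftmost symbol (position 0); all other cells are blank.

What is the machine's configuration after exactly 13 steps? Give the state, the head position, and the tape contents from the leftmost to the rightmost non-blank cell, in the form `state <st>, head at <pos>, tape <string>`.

state p0, head at 5, tape 1___00

state=p0 head=0 tape=[#]#01#00   (p0,#)→(p0,_,right)
state=p0 head=1 tape=_[#]01#00   (p0,#)→(p0,_,right)
state=p0 head=2 tape=__[0]1#00   (p0,0)→(p0,_,left)
state=p0 head=1 tape=_[_]_1#00   (p0,_)→(p2,_,right)
state=p2 head=2 tape=__[_]1#00   (p2,_)→(p3,1,right)
state=p3 head=3 tape=__1[1]#00   (p3,1)→(p3,#,left)
state=p3 head=2 tape=__[1]##00   (p3,1)→(p3,#,left)
state=p3 head=1 tape=_[_]###00   (p3,_)→(p0,0,left)
state=p0 head=0 tape=[_]0###00   (p0,_)→(p2,_,right)
state=p2 head=1 tape=_[0]###00   (p2,0)→(p0,1,right)
state=p0 head=2 tape=_1[#]##00   (p0,#)→(p0,_,right)
state=p0 head=3 tape=_1_[#]#00   (p0,#)→(p0,_,right)
state=p0 head=4 tape=_1__[#]00   (p0,#)→(p0,_,right)
state=p0 head=5 tape=_1___[0]0
After 13 steps: state p0, head at 5, tape 1___00.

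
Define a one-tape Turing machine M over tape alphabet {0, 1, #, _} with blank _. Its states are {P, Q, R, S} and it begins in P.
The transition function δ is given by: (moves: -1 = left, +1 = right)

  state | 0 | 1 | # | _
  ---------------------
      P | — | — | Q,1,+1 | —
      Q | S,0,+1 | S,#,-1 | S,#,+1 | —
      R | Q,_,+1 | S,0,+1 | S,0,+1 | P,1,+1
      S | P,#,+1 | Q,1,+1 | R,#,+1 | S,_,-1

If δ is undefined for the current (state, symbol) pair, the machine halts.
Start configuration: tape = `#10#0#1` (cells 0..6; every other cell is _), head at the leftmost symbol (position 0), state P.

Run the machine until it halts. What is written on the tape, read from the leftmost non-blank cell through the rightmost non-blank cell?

1##10##

P | [#]10#0#1_   read # → write 1, move +1, go to Q
Q | 1[1]0#0#1_   read 1 → write #, move -1, go to S
S | [1]#0#0#1_   read 1 → write 1, move +1, go to Q
Q | 1[#]0#0#1_   read # → write #, move +1, go to S
S | 1#[0]#0#1_   read 0 → write #, move +1, go to P
P | 1##[#]0#1_   read # → write 1, move +1, go to Q
Q | 1##1[0]#1_   read 0 → write 0, move +1, go to S
S | 1##10[#]1_   read # → write #, move +1, go to R
R | 1##10#[1]_   read 1 → write 0, move +1, go to S
S | 1##10#0[_]   read _ → write _, move -1, go to S
S | 1##10#[0]_   read 0 → write #, move +1, go to P
P | 1##10##[_]
The non-blank tape span at halt is 1##10##.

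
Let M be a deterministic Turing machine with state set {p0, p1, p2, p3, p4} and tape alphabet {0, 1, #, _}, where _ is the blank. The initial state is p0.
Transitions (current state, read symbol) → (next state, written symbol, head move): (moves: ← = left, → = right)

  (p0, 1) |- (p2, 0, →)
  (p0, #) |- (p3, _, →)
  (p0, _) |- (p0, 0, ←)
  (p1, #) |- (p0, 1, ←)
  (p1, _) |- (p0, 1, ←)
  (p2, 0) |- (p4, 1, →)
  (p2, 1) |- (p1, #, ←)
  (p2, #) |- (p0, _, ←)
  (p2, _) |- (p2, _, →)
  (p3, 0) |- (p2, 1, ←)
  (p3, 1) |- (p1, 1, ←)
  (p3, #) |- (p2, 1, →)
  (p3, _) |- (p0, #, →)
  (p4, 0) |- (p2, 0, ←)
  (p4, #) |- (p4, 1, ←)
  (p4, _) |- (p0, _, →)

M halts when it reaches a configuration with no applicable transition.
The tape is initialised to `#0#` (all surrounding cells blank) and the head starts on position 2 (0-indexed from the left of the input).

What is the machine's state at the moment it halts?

p0

state=p0 head=2 tape=#0[#]__   (p0,#)→(p3,_,→)
state=p3 head=3 tape=#0_[_]_   (p3,_)→(p0,#,→)
state=p0 head=4 tape=#0_#[_]   (p0,_)→(p0,0,←)
state=p0 head=3 tape=#0_[#]0   (p0,#)→(p3,_,→)
state=p3 head=4 tape=#0__[0]   (p3,0)→(p2,1,←)
state=p2 head=3 tape=#0_[_]1   (p2,_)→(p2,_,→)
state=p2 head=4 tape=#0__[1]   (p2,1)→(p1,#,←)
state=p1 head=3 tape=#0_[_]#   (p1,_)→(p0,1,←)
state=p0 head=2 tape=#0[_]1#   (p0,_)→(p0,0,←)
state=p0 head=1 tape=#[0]01#
No transition is defined for (p0, 0); M halts in state p0.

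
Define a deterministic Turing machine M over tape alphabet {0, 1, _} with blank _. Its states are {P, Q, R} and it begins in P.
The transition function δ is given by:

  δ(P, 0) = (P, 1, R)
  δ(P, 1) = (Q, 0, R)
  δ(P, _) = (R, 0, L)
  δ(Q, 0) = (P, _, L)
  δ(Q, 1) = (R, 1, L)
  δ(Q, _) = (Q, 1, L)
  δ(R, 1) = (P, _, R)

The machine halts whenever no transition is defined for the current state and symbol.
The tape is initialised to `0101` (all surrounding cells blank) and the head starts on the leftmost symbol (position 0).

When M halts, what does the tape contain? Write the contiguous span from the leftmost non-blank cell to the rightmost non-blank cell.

101

P | [0]101_   read 0 → write 1, move R, go to P
P | 1[1]01_   read 1 → write 0, move R, go to Q
Q | 10[0]1_   read 0 → write _, move L, go to P
P | 1[0]_1_   read 0 → write 1, move R, go to P
P | 11[_]1_   read _ → write 0, move L, go to R
R | 1[1]01_   read 1 → write _, move R, go to P
P | 1_[0]1_   read 0 → write 1, move R, go to P
P | 1_1[1]_   read 1 → write 0, move R, go to Q
Q | 1_10[_]   read _ → write 1, move L, go to Q
Q | 1_1[0]1   read 0 → write _, move L, go to P
P | 1_[1]_1   read 1 → write 0, move R, go to Q
Q | 1_0[_]1   read _ → write 1, move L, go to Q
Q | 1_[0]11   read 0 → write _, move L, go to P
P | 1[_]_11   read _ → write 0, move L, go to R
R | [1]0_11   read 1 → write _, move R, go to P
P | _[0]_11   read 0 → write 1, move R, go to P
P | _1[_]11   read _ → write 0, move L, go to R
R | _[1]011   read 1 → write _, move R, go to P
P | __[0]11   read 0 → write 1, move R, go to P
P | __1[1]1   read 1 → write 0, move R, go to Q
Q | __10[1]   read 1 → write 1, move L, go to R
R | __1[0]1
The non-blank tape span at halt is 101.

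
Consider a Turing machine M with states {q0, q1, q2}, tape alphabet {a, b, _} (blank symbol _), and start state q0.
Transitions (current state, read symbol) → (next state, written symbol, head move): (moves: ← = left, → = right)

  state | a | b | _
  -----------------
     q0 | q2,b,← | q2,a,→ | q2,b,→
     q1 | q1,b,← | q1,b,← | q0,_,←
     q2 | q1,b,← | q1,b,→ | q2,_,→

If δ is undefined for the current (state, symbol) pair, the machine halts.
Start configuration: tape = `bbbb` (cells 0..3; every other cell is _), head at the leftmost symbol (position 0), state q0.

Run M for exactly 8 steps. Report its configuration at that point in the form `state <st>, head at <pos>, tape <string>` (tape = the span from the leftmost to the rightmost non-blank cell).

q0 | __[b]bbb   read b → write a, move →, go to q2
q2 | __a[b]bb   read b → write b, move →, go to q1
q1 | __ab[b]b   read b → write b, move ←, go to q1
q1 | __a[b]bb   read b → write b, move ←, go to q1
q1 | __[a]bbb   read a → write b, move ←, go to q1
q1 | _[_]bbbb   read _ → write _, move ←, go to q0
q0 | [_]_bbbb   read _ → write b, move →, go to q2
q2 | b[_]bbbb   read _ → write _, move →, go to q2
q2 | b_[b]bbb
After 8 steps: state q2, head at 0, tape b_bbbb.

state q2, head at 0, tape b_bbbb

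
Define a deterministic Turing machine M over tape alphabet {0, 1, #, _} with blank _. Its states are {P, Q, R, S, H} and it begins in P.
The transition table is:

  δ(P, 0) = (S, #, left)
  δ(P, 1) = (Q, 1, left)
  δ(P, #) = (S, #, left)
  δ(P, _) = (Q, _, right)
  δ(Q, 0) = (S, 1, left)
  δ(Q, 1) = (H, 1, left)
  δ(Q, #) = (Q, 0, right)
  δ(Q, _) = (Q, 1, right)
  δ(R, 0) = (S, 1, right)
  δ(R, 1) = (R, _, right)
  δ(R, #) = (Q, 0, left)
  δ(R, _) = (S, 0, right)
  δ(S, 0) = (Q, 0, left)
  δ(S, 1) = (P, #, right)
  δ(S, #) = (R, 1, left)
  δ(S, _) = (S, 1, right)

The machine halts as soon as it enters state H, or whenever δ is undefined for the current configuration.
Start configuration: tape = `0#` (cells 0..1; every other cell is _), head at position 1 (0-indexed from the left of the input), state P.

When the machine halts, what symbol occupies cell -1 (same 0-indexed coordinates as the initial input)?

P | _0[#]   read # → write #, move left, go to S
S | _[0]#   read 0 → write 0, move left, go to Q
Q | [_]0#   read _ → write 1, move right, go to Q
Q | 1[0]#   read 0 → write 1, move left, go to S
S | [1]1#   read 1 → write #, move right, go to P
P | #[1]#   read 1 → write 1, move left, go to Q
Q | [#]1#   read # → write 0, move right, go to Q
Q | 0[1]#   read 1 → write 1, move left, go to H
H | [0]1#
Cell -1 holds 0 when M halts.

0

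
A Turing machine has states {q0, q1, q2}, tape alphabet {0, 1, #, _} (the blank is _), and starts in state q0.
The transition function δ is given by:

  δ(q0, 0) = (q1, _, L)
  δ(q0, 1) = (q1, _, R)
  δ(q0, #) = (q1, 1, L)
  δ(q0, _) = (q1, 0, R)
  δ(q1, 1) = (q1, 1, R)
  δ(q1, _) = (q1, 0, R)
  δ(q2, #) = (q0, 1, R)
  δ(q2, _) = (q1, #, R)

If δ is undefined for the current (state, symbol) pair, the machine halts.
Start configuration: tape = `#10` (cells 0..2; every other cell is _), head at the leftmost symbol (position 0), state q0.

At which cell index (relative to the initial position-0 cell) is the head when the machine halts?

state=q0 head=0 tape=_[#]10   (q0,#)→(q1,1,L)
state=q1 head=-1 tape=[_]110   (q1,_)→(q1,0,R)
state=q1 head=0 tape=0[1]10   (q1,1)→(q1,1,R)
state=q1 head=1 tape=01[1]0   (q1,1)→(q1,1,R)
state=q1 head=2 tape=011[0]
At halt the head is at cell 2.

2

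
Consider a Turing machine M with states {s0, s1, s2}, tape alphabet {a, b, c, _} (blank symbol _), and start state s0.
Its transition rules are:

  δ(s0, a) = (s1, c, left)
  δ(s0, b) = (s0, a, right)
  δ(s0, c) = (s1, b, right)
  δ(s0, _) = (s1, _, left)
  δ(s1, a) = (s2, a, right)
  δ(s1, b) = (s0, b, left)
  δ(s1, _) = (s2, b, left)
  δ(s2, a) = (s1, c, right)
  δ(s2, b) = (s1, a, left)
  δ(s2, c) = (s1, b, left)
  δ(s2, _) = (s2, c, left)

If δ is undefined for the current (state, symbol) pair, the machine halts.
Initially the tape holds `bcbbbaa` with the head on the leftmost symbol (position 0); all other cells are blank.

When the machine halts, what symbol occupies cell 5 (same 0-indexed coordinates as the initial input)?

c

s0 | [b]cbbbaa_   read b → write a, move right, go to s0
s0 | a[c]bbbaa_   read c → write b, move right, go to s1
s1 | ab[b]bbaa_   read b → write b, move left, go to s0
s0 | a[b]bbbaa_   read b → write a, move right, go to s0
s0 | aa[b]bbaa_   read b → write a, move right, go to s0
s0 | aaa[b]baa_   read b → write a, move right, go to s0
s0 | aaaa[b]aa_   read b → write a, move right, go to s0
s0 | aaaaa[a]a_   read a → write c, move left, go to s1
s1 | aaaa[a]ca_   read a → write a, move right, go to s2
s2 | aaaaa[c]a_   read c → write b, move left, go to s1
s1 | aaaa[a]ba_   read a → write a, move right, go to s2
s2 | aaaaa[b]a_   read b → write a, move left, go to s1
s1 | aaaa[a]aa_   read a → write a, move right, go to s2
s2 | aaaaa[a]a_   read a → write c, move right, go to s1
s1 | aaaaac[a]_   read a → write a, move right, go to s2
s2 | aaaaaca[_]   read _ → write c, move left, go to s2
s2 | aaaaac[a]c   read a → write c, move right, go to s1
s1 | aaaaacc[c]
Cell 5 holds c when M halts.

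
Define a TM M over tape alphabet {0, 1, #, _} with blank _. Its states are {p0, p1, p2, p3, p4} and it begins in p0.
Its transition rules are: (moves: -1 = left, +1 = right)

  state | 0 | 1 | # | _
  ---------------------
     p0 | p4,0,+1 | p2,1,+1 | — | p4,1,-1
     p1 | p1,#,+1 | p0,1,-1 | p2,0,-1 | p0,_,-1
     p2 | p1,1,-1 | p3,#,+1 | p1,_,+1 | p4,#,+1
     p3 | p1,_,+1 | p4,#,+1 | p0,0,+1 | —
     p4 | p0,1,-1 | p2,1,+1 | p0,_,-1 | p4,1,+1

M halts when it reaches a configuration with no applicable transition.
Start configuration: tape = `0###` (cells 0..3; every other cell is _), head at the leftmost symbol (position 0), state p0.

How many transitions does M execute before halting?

8

p0 | [0]###   read 0 → write 0, move +1, go to p4
p4 | 0[#]##   read # → write _, move -1, go to p0
p0 | [0]_##   read 0 → write 0, move +1, go to p4
p4 | 0[_]##   read _ → write 1, move +1, go to p4
p4 | 01[#]#   read # → write _, move -1, go to p0
p0 | 0[1]_#   read 1 → write 1, move +1, go to p2
p2 | 01[_]#   read _ → write #, move +1, go to p4
p4 | 01#[#]   read # → write _, move -1, go to p0
p0 | 01[#]_
M halts after 8 transitions.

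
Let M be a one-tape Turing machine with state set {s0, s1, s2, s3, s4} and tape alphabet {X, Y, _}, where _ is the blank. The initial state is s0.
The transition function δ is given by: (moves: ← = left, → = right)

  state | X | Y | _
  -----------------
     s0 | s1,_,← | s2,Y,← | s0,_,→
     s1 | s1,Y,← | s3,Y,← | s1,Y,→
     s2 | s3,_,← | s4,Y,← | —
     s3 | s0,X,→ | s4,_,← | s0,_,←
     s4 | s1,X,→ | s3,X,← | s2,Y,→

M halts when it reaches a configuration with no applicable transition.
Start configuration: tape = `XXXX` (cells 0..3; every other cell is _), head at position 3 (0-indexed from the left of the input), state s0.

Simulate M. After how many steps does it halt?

8

s0 | __XXX[X]   read X → write _, move ←, go to s1
s1 | __XX[X]_   read X → write Y, move ←, go to s1
s1 | __X[X]Y_   read X → write Y, move ←, go to s1
s1 | __[X]YY_   read X → write Y, move ←, go to s1
s1 | _[_]YYY_   read _ → write Y, move →, go to s1
s1 | _Y[Y]YY_   read Y → write Y, move ←, go to s3
s3 | _[Y]YYY_   read Y → write _, move ←, go to s4
s4 | [_]_YYY_   read _ → write Y, move →, go to s2
s2 | Y[_]YYY_
M halts after 8 transitions.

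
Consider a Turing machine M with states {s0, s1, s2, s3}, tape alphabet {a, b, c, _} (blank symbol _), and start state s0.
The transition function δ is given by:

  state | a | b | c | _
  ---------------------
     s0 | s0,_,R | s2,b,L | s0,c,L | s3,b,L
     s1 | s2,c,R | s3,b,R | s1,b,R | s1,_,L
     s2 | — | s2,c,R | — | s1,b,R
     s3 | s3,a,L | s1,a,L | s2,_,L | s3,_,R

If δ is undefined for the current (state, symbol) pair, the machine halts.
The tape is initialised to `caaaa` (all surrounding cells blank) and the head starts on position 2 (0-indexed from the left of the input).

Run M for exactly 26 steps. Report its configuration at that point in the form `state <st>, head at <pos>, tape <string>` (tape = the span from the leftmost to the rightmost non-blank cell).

state s3, head at 4, tape ccb__a

s0 | ca[a]aa_   read a → write _, move R, go to s0
s0 | ca_[a]a_   read a → write _, move R, go to s0
s0 | ca__[a]_   read a → write _, move R, go to s0
s0 | ca___[_]   read _ → write b, move L, go to s3
s3 | ca__[_]b   read _ → write _, move R, go to s3
s3 | ca___[b]   read b → write a, move L, go to s1
s1 | ca__[_]a   read _ → write _, move L, go to s1
s1 | ca_[_]_a   read _ → write _, move L, go to s1
s1 | ca[_]__a   read _ → write _, move L, go to s1
s1 | c[a]___a   read a → write c, move R, go to s2
s2 | cc[_]__a   read _ → write b, move R, go to s1
s1 | ccb[_]_a   read _ → write _, move L, go to s1
s1 | cc[b]__a   read b → write b, move R, go to s3
s3 | ccb[_]_a   read _ → write _, move R, go to s3
s3 | ccb_[_]a   read _ → write _, move R, go to s3
s3 | ccb__[a]   read a → write a, move L, go to s3
s3 | ccb_[_]a   read _ → write _, move R, go to s3
s3 | ccb__[a]   read a → write a, move L, go to s3
s3 | ccb_[_]a   read _ → write _, move R, go to s3
s3 | ccb__[a]   read a → write a, move L, go to s3
s3 | ccb_[_]a   read _ → write _, move R, go to s3
s3 | ccb__[a]   read a → write a, move L, go to s3
s3 | ccb_[_]a   read _ → write _, move R, go to s3
s3 | ccb__[a]   read a → write a, move L, go to s3
s3 | ccb_[_]a   read _ → write _, move R, go to s3
s3 | ccb__[a]   read a → write a, move L, go to s3
s3 | ccb_[_]a
After 26 steps: state s3, head at 4, tape ccb__a.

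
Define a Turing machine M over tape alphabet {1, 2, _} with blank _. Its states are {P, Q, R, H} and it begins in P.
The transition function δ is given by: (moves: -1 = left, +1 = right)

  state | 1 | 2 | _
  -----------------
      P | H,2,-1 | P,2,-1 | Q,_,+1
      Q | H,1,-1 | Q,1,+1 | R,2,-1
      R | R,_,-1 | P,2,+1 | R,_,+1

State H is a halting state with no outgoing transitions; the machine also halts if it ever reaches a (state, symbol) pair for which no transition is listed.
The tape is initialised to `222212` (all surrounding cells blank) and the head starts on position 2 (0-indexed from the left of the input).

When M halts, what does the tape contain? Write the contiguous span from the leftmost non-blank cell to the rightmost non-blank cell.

P | _22[2]212   read 2 → write 2, move -1, go to P
P | _2[2]2212   read 2 → write 2, move -1, go to P
P | _[2]22212   read 2 → write 2, move -1, go to P
P | [_]222212   read _ → write _, move +1, go to Q
Q | _[2]22212   read 2 → write 1, move +1, go to Q
Q | _1[2]2212   read 2 → write 1, move +1, go to Q
Q | _11[2]212   read 2 → write 1, move +1, go to Q
Q | _111[2]12   read 2 → write 1, move +1, go to Q
Q | _1111[1]2   read 1 → write 1, move -1, go to H
H | _111[1]12
The non-blank tape span at halt is 111112.

111112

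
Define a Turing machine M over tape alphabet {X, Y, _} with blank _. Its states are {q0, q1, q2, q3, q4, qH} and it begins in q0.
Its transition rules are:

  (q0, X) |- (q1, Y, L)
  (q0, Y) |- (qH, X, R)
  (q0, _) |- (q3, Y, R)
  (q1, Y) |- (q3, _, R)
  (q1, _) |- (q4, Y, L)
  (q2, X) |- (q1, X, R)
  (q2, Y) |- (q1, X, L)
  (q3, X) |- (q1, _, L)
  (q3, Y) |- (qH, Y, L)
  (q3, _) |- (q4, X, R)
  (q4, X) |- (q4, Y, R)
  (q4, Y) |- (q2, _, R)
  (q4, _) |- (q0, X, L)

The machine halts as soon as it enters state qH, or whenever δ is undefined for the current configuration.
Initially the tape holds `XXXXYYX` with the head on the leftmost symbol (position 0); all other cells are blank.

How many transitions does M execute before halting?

13

q0 | ___[X]XXXYYX   read X → write Y, move L, go to q1
q1 | __[_]YXXXYYX   read _ → write Y, move L, go to q4
q4 | _[_]YYXXXYYX   read _ → write X, move L, go to q0
q0 | [_]XYYXXXYYX   read _ → write Y, move R, go to q3
q3 | Y[X]YYXXXYYX   read X → write _, move L, go to q1
q1 | [Y]_YYXXXYYX   read Y → write _, move R, go to q3
q3 | _[_]YYXXXYYX   read _ → write X, move R, go to q4
q4 | _X[Y]YXXXYYX   read Y → write _, move R, go to q2
q2 | _X_[Y]XXXYYX   read Y → write X, move L, go to q1
q1 | _X[_]XXXXYYX   read _ → write Y, move L, go to q4
q4 | _[X]YXXXXYYX   read X → write Y, move R, go to q4
q4 | _Y[Y]XXXXYYX   read Y → write _, move R, go to q2
q2 | _Y_[X]XXXYYX   read X → write X, move R, go to q1
q1 | _Y_X[X]XXYYX
M halts after 13 transitions.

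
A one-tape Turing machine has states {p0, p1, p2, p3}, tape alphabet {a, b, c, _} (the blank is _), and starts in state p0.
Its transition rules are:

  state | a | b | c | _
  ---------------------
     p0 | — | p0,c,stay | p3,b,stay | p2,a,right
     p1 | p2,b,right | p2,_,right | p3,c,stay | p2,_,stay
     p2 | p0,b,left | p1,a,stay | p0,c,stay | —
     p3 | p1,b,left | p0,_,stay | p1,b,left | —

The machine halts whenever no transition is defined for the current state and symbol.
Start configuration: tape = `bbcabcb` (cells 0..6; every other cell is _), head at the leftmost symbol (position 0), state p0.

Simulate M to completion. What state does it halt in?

p0

state=p0 head=0 tape=[b]bcabcb   (p0,b)→(p0,c,stay)
state=p0 head=0 tape=[c]bcabcb   (p0,c)→(p3,b,stay)
state=p3 head=0 tape=[b]bcabcb   (p3,b)→(p0,_,stay)
state=p0 head=0 tape=[_]bcabcb   (p0,_)→(p2,a,right)
state=p2 head=1 tape=a[b]cabcb   (p2,b)→(p1,a,stay)
state=p1 head=1 tape=a[a]cabcb   (p1,a)→(p2,b,right)
state=p2 head=2 tape=ab[c]abcb   (p2,c)→(p0,c,stay)
state=p0 head=2 tape=ab[c]abcb   (p0,c)→(p3,b,stay)
state=p3 head=2 tape=ab[b]abcb   (p3,b)→(p0,_,stay)
state=p0 head=2 tape=ab[_]abcb   (p0,_)→(p2,a,right)
state=p2 head=3 tape=aba[a]bcb   (p2,a)→(p0,b,left)
state=p0 head=2 tape=ab[a]bbcb
No transition is defined for (p0, a); M halts in state p0.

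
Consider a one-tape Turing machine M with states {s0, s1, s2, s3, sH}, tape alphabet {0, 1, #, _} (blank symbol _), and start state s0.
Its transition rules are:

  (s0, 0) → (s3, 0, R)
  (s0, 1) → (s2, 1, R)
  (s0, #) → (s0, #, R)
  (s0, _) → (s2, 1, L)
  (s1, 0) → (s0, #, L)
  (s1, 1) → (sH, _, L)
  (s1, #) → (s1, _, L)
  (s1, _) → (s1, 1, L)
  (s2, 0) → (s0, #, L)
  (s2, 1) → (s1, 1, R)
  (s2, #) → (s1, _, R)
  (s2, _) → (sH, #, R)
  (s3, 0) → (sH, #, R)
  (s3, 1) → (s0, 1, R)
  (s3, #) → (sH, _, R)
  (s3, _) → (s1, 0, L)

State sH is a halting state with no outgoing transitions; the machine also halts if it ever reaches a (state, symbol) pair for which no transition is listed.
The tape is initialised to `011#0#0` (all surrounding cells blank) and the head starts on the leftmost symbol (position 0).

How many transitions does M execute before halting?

8

state=s0 head=0 tape=[0]11#0#0   (s0,0)→(s3,0,R)
state=s3 head=1 tape=0[1]1#0#0   (s3,1)→(s0,1,R)
state=s0 head=2 tape=01[1]#0#0   (s0,1)→(s2,1,R)
state=s2 head=3 tape=011[#]0#0   (s2,#)→(s1,_,R)
state=s1 head=4 tape=011_[0]#0   (s1,0)→(s0,#,L)
state=s0 head=3 tape=011[_]##0   (s0,_)→(s2,1,L)
state=s2 head=2 tape=01[1]1##0   (s2,1)→(s1,1,R)
state=s1 head=3 tape=011[1]##0   (s1,1)→(sH,_,L)
state=sH head=2 tape=01[1]_##0
M halts after 8 transitions.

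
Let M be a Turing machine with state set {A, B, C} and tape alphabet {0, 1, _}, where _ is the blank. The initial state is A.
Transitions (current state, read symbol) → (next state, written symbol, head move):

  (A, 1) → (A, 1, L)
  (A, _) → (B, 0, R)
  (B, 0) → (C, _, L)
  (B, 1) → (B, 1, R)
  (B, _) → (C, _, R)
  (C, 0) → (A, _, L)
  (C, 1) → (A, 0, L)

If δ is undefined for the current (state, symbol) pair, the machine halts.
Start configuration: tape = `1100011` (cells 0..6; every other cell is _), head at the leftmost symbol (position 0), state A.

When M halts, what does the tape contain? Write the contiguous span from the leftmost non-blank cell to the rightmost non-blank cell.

010_0011

state=A head=0 tape=_[1]100011   (A,1)→(A,1,L)
state=A head=-1 tape=[_]1100011   (A,_)→(B,0,R)
state=B head=0 tape=0[1]100011   (B,1)→(B,1,R)
state=B head=1 tape=01[1]00011   (B,1)→(B,1,R)
state=B head=2 tape=011[0]0011   (B,0)→(C,_,L)
state=C head=1 tape=01[1]_0011   (C,1)→(A,0,L)
state=A head=0 tape=0[1]0_0011   (A,1)→(A,1,L)
state=A head=-1 tape=[0]10_0011
The non-blank tape span at halt is 010_0011.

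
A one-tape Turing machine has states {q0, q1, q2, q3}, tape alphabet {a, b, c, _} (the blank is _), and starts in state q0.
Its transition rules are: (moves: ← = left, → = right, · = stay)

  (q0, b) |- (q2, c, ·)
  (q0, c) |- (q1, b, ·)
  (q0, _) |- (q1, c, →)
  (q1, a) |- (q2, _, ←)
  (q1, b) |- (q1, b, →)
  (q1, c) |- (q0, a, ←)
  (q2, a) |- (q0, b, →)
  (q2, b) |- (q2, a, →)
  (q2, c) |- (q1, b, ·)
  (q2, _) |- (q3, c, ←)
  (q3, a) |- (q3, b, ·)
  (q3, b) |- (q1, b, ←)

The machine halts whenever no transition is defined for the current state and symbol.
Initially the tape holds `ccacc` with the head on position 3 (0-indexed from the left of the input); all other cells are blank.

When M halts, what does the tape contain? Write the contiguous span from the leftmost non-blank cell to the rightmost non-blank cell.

cb_bc

state=q0 head=3 tape=cca[c]c   (q0,c)→(q1,b,·)
state=q1 head=3 tape=cca[b]c   (q1,b)→(q1,b,→)
state=q1 head=4 tape=ccab[c]   (q1,c)→(q0,a,←)
state=q0 head=3 tape=cca[b]a   (q0,b)→(q2,c,·)
state=q2 head=3 tape=cca[c]a   (q2,c)→(q1,b,·)
state=q1 head=3 tape=cca[b]a   (q1,b)→(q1,b,→)
state=q1 head=4 tape=ccab[a]   (q1,a)→(q2,_,←)
state=q2 head=3 tape=cca[b]_   (q2,b)→(q2,a,→)
state=q2 head=4 tape=ccaa[_]   (q2,_)→(q3,c,←)
state=q3 head=3 tape=cca[a]c   (q3,a)→(q3,b,·)
state=q3 head=3 tape=cca[b]c   (q3,b)→(q1,b,←)
state=q1 head=2 tape=cc[a]bc   (q1,a)→(q2,_,←)
state=q2 head=1 tape=c[c]_bc   (q2,c)→(q1,b,·)
state=q1 head=1 tape=c[b]_bc   (q1,b)→(q1,b,→)
state=q1 head=2 tape=cb[_]bc
The non-blank tape span at halt is cb_bc.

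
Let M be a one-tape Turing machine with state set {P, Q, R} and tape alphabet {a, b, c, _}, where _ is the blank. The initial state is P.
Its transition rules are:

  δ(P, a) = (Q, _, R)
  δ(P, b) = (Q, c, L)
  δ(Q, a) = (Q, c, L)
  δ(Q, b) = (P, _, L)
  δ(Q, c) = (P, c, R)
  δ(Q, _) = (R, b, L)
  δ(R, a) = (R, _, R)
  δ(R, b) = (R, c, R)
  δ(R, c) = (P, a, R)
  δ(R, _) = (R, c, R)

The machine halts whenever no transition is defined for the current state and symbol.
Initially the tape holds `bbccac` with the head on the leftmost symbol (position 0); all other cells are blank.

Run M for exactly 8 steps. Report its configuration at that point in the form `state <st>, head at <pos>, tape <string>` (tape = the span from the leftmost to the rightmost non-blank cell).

state P, head at 0, tape ccccccac

P | __[b]bccac   read b → write c, move L, go to Q
Q | _[_]cbccac   read _ → write b, move L, go to R
R | [_]bcbccac   read _ → write c, move R, go to R
R | c[b]cbccac   read b → write c, move R, go to R
R | cc[c]bccac   read c → write a, move R, go to P
P | cca[b]ccac   read b → write c, move L, go to Q
Q | cc[a]cccac   read a → write c, move L, go to Q
Q | c[c]ccccac   read c → write c, move R, go to P
P | cc[c]cccac
After 8 steps: state P, head at 0, tape ccccccac.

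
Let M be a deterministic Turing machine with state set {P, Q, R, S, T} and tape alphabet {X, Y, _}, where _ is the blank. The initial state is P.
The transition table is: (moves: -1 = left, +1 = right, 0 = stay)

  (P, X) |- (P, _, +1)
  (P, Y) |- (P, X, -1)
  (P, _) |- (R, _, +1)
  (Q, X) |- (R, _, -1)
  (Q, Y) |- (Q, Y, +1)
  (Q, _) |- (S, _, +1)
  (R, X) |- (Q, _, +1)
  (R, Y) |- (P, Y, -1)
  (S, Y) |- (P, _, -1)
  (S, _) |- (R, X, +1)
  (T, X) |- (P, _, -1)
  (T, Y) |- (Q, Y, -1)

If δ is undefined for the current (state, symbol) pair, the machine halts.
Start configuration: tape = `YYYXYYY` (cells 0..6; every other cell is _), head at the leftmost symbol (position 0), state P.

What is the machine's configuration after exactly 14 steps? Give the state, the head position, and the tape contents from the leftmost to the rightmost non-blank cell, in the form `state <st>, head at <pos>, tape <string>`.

state=P head=0 tape=_[Y]YYXYYY   (P,Y)→(P,X,-1)
state=P head=-1 tape=[_]XYYXYYY   (P,_)→(R,_,+1)
state=R head=0 tape=_[X]YYXYYY   (R,X)→(Q,_,+1)
state=Q head=1 tape=__[Y]YXYYY   (Q,Y)→(Q,Y,+1)
state=Q head=2 tape=__Y[Y]XYYY   (Q,Y)→(Q,Y,+1)
state=Q head=3 tape=__YY[X]YYY   (Q,X)→(R,_,-1)
state=R head=2 tape=__Y[Y]_YYY   (R,Y)→(P,Y,-1)
state=P head=1 tape=__[Y]Y_YYY   (P,Y)→(P,X,-1)
state=P head=0 tape=_[_]XY_YYY   (P,_)→(R,_,+1)
state=R head=1 tape=__[X]Y_YYY   (R,X)→(Q,_,+1)
state=Q head=2 tape=___[Y]_YYY   (Q,Y)→(Q,Y,+1)
state=Q head=3 tape=___Y[_]YYY   (Q,_)→(S,_,+1)
state=S head=4 tape=___Y_[Y]YY   (S,Y)→(P,_,-1)
state=P head=3 tape=___Y[_]_YY   (P,_)→(R,_,+1)
state=R head=4 tape=___Y_[_]YY
After 14 steps: state R, head at 4, tape Y__YY.

state R, head at 4, tape Y__YY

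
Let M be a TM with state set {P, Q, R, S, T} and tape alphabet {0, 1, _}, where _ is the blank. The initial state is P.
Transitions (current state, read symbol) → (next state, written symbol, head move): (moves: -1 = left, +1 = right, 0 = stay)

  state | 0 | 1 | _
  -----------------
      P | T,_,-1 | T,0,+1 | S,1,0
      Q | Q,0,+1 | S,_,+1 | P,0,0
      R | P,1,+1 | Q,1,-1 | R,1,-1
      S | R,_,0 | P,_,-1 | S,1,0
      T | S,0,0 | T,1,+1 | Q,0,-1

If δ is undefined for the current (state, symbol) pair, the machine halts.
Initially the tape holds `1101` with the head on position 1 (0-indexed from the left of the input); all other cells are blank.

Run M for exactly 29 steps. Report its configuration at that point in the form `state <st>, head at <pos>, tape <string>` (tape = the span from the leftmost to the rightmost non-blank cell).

state P, head at 5, tape 1111111

P | 1[1]01___   read 1 → write 0, move +1, go to T
T | 10[0]1___   read 0 → write 0, move 0, go to S
S | 10[0]1___   read 0 → write _, move 0, go to R
R | 10[_]1___   read _ → write 1, move -1, go to R
R | 1[0]11___   read 0 → write 1, move +1, go to P
P | 11[1]1___   read 1 → write 0, move +1, go to T
T | 110[1]___   read 1 → write 1, move +1, go to T
T | 1101[_]__   read _ → write 0, move -1, go to Q
Q | 110[1]0__   read 1 → write _, move +1, go to S
S | 110_[0]__   read 0 → write _, move 0, go to R
R | 110_[_]__   read _ → write 1, move -1, go to R
R | 110[_]1__   read _ → write 1, move -1, go to R
R | 11[0]11__   read 0 → write 1, move +1, go to P
P | 111[1]1__   read 1 → write 0, move +1, go to T
T | 1110[1]__   read 1 → write 1, move +1, go to T
T | 11101[_]_   read _ → write 0, move -1, go to Q
Q | 1110[1]0_   read 1 → write _, move +1, go to S
S | 1110_[0]_   read 0 → write _, move 0, go to R
R | 1110_[_]_   read _ → write 1, move -1, go to R
R | 1110[_]1_   read _ → write 1, move -1, go to R
R | 111[0]11_   read 0 → write 1, move +1, go to P
P | 1111[1]1_   read 1 → write 0, move +1, go to T
T | 11110[1]_   read 1 → write 1, move +1, go to T
T | 111101[_]   read _ → write 0, move -1, go to Q
Q | 11110[1]0   read 1 → write _, move +1, go to S
S | 11110_[0]   read 0 → write _, move 0, go to R
R | 11110_[_]   read _ → write 1, move -1, go to R
R | 11110[_]1   read _ → write 1, move -1, go to R
R | 1111[0]11   read 0 → write 1, move +1, go to P
P | 11111[1]1
After 29 steps: state P, head at 5, tape 1111111.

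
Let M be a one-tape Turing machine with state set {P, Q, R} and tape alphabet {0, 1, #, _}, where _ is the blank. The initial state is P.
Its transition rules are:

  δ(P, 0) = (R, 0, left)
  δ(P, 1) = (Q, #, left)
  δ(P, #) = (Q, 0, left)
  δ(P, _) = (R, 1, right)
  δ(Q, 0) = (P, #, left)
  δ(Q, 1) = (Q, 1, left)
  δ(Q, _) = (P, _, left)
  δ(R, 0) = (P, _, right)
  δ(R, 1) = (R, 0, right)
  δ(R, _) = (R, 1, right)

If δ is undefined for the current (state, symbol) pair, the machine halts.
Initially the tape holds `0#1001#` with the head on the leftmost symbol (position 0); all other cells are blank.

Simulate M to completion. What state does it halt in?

R

P | ___[0]#1001#   read 0 → write 0, move left, go to R
R | __[_]0#1001#   read _ → write 1, move right, go to R
R | __1[0]#1001#   read 0 → write _, move right, go to P
P | __1_[#]1001#   read # → write 0, move left, go to Q
Q | __1[_]01001#   read _ → write _, move left, go to P
P | __[1]_01001#   read 1 → write #, move left, go to Q
Q | _[_]#_01001#   read _ → write _, move left, go to P
P | [_]_#_01001#   read _ → write 1, move right, go to R
R | 1[_]#_01001#   read _ → write 1, move right, go to R
R | 11[#]_01001#
No transition is defined for (R, #); M halts in state R.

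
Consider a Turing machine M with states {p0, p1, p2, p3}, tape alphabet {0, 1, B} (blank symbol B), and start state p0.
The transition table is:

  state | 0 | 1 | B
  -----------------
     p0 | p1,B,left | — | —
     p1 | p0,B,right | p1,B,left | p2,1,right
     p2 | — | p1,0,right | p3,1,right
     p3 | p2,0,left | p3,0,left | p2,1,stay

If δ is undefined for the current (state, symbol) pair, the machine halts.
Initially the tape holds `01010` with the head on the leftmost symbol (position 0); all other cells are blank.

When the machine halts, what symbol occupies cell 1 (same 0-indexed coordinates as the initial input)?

0

state=p0 head=0 tape=BB[0]1010B   (p0,0)→(p1,B,left)
state=p1 head=-1 tape=B[B]B1010B   (p1,B)→(p2,1,right)
state=p2 head=0 tape=B1[B]1010B   (p2,B)→(p3,1,right)
state=p3 head=1 tape=B11[1]010B   (p3,1)→(p3,0,left)
state=p3 head=0 tape=B1[1]0010B   (p3,1)→(p3,0,left)
state=p3 head=-1 tape=B[1]00010B   (p3,1)→(p3,0,left)
state=p3 head=-2 tape=[B]000010B   (p3,B)→(p2,1,stay)
state=p2 head=-2 tape=[1]000010B   (p2,1)→(p1,0,right)
state=p1 head=-1 tape=0[0]00010B   (p1,0)→(p0,B,right)
state=p0 head=0 tape=0B[0]0010B   (p0,0)→(p1,B,left)
state=p1 head=-1 tape=0[B]B0010B   (p1,B)→(p2,1,right)
state=p2 head=0 tape=01[B]0010B   (p2,B)→(p3,1,right)
state=p3 head=1 tape=011[0]010B   (p3,0)→(p2,0,left)
state=p2 head=0 tape=01[1]0010B   (p2,1)→(p1,0,right)
state=p1 head=1 tape=010[0]010B   (p1,0)→(p0,B,right)
state=p0 head=2 tape=010B[0]10B   (p0,0)→(p1,B,left)
state=p1 head=1 tape=010[B]B10B   (p1,B)→(p2,1,right)
state=p2 head=2 tape=0101[B]10B   (p2,B)→(p3,1,right)
state=p3 head=3 tape=01011[1]0B   (p3,1)→(p3,0,left)
state=p3 head=2 tape=0101[1]00B   (p3,1)→(p3,0,left)
state=p3 head=1 tape=010[1]000B   (p3,1)→(p3,0,left)
state=p3 head=0 tape=01[0]0000B   (p3,0)→(p2,0,left)
state=p2 head=-1 tape=0[1]00000B   (p2,1)→(p1,0,right)
state=p1 head=0 tape=00[0]0000B   (p1,0)→(p0,B,right)
state=p0 head=1 tape=00B[0]000B   (p0,0)→(p1,B,left)
state=p1 head=0 tape=00[B]B000B   (p1,B)→(p2,1,right)
state=p2 head=1 tape=001[B]000B   (p2,B)→(p3,1,right)
state=p3 head=2 tape=0011[0]00B   (p3,0)→(p2,0,left)
state=p2 head=1 tape=001[1]000B   (p2,1)→(p1,0,right)
state=p1 head=2 tape=0010[0]00B   (p1,0)→(p0,B,right)
state=p0 head=3 tape=0010B[0]0B   (p0,0)→(p1,B,left)
state=p1 head=2 tape=0010[B]B0B   (p1,B)→(p2,1,right)
state=p2 head=3 tape=00101[B]0B   (p2,B)→(p3,1,right)
state=p3 head=4 tape=001011[0]B   (p3,0)→(p2,0,left)
state=p2 head=3 tape=00101[1]0B   (p2,1)→(p1,0,right)
state=p1 head=4 tape=001010[0]B   (p1,0)→(p0,B,right)
state=p0 head=5 tape=001010B[B]
Cell 1 holds 0 when M halts.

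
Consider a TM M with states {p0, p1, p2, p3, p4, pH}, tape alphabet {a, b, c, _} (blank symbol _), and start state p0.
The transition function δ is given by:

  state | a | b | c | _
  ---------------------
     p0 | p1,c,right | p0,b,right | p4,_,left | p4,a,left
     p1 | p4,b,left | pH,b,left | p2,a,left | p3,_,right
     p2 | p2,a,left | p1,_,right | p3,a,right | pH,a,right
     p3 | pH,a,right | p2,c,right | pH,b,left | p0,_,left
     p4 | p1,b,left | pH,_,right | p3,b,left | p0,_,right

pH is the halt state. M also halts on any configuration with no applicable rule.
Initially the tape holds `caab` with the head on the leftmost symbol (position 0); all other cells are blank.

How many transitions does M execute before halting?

20

p0 | ___[c]aab_   read c → write _, move left, go to p4
p4 | __[_]_aab_   read _ → write _, move right, go to p0
p0 | ___[_]aab_   read _ → write a, move left, go to p4
p4 | __[_]aaab_   read _ → write _, move right, go to p0
p0 | ___[a]aab_   read a → write c, move right, go to p1
p1 | ___c[a]ab_   read a → write b, move left, go to p4
p4 | ___[c]bab_   read c → write b, move left, go to p3
p3 | __[_]bbab_   read _ → write _, move left, go to p0
p0 | _[_]_bbab_   read _ → write a, move left, go to p4
p4 | [_]a_bbab_   read _ → write _, move right, go to p0
p0 | _[a]_bbab_   read a → write c, move right, go to p1
p1 | _c[_]bbab_   read _ → write _, move right, go to p3
p3 | _c_[b]bab_   read b → write c, move right, go to p2
p2 | _c_c[b]ab_   read b → write _, move right, go to p1
p1 | _c_c_[a]b_   read a → write b, move left, go to p4
p4 | _c_c[_]bb_   read _ → write _, move right, go to p0
p0 | _c_c_[b]b_   read b → write b, move right, go to p0
p0 | _c_c_b[b]_   read b → write b, move right, go to p0
p0 | _c_c_bb[_]   read _ → write a, move left, go to p4
p4 | _c_c_b[b]a   read b → write _, move right, go to pH
pH | _c_c_b_[a]
M halts after 20 transitions.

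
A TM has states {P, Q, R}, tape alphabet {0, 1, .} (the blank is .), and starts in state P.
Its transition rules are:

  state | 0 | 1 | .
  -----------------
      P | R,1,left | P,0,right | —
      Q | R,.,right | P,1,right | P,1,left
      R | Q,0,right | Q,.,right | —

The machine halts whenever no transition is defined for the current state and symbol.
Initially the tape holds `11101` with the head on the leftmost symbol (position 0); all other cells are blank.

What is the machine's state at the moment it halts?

P | [1]1101.   read 1 → write 0, move right, go to P
P | 0[1]101.   read 1 → write 0, move right, go to P
P | 00[1]01.   read 1 → write 0, move right, go to P
P | 000[0]1.   read 0 → write 1, move left, go to R
R | 00[0]11.   read 0 → write 0, move right, go to Q
Q | 000[1]1.   read 1 → write 1, move right, go to P
P | 0001[1].   read 1 → write 0, move right, go to P
P | 00010[.]
No transition is defined for (P, .); M halts in state P.

P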